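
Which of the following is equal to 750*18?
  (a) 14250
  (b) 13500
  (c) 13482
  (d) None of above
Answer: b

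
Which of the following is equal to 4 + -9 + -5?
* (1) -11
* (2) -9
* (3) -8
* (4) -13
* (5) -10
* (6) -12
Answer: 5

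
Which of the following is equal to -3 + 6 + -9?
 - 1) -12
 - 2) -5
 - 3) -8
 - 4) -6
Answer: 4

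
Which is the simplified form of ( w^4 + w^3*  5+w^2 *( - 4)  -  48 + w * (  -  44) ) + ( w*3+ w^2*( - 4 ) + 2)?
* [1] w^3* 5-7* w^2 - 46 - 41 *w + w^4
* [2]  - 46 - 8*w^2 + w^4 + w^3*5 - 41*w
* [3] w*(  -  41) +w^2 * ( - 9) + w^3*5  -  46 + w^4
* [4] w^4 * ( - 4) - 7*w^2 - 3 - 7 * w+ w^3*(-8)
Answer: 2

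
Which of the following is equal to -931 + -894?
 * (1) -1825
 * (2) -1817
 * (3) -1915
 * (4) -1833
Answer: 1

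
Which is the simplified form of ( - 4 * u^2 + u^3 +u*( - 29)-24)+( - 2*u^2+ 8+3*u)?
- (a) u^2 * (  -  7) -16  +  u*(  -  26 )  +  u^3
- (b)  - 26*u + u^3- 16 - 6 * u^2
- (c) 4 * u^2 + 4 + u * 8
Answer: b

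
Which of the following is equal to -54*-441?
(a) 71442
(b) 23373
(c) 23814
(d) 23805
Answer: c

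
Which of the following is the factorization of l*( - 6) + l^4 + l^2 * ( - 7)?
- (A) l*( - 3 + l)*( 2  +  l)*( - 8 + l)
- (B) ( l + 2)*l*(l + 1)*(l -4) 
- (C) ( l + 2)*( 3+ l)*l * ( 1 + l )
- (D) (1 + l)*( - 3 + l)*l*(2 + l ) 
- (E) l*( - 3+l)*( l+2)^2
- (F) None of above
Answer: D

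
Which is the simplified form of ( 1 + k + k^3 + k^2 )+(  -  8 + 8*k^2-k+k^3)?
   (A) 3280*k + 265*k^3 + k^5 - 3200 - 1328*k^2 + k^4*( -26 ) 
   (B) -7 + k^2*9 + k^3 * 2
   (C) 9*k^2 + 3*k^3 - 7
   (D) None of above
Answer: B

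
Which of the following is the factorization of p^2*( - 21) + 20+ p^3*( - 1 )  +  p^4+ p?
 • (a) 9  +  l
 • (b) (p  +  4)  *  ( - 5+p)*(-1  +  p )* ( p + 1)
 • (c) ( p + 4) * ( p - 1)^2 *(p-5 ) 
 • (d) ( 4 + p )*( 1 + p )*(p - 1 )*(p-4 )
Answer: b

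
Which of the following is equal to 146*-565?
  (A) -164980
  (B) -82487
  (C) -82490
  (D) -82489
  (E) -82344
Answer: C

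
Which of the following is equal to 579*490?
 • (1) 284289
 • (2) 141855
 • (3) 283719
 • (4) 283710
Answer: 4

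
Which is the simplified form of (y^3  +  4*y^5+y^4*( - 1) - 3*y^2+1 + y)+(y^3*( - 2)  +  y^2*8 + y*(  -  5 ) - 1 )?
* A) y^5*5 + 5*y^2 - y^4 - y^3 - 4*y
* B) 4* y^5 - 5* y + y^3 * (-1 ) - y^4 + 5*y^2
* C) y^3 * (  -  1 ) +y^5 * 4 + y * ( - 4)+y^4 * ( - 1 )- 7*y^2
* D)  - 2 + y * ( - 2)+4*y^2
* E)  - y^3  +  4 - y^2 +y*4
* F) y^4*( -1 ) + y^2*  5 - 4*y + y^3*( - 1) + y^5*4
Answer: F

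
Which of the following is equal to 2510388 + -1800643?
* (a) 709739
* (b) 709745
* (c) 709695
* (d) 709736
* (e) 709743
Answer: b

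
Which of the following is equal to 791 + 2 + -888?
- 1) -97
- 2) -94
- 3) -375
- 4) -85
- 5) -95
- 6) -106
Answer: 5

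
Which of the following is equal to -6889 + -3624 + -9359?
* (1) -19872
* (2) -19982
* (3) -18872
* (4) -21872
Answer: 1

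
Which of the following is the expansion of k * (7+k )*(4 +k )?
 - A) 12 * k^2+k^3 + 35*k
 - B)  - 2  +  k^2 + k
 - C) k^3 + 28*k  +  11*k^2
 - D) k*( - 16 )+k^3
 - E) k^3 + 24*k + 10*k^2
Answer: C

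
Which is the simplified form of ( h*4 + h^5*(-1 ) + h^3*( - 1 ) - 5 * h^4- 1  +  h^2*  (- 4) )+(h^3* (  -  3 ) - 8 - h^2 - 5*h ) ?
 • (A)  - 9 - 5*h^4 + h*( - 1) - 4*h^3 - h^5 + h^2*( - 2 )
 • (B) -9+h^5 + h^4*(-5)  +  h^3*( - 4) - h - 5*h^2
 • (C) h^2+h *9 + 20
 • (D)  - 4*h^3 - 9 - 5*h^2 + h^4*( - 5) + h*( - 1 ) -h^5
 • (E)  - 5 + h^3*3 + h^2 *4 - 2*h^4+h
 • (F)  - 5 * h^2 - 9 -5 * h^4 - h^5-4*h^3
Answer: D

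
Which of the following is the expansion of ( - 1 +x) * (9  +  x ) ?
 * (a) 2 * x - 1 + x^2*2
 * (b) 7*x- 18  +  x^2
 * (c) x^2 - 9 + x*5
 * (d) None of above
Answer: d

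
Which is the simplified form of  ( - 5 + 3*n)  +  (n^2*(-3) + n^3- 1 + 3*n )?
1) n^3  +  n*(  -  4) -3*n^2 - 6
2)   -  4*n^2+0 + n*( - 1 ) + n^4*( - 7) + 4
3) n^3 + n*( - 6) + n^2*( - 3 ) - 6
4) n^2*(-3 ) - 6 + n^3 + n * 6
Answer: 4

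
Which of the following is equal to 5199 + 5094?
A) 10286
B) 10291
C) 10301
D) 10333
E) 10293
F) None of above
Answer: E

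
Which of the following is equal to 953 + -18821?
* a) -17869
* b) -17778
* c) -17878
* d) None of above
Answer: d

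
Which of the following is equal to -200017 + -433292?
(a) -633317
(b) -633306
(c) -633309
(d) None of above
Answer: c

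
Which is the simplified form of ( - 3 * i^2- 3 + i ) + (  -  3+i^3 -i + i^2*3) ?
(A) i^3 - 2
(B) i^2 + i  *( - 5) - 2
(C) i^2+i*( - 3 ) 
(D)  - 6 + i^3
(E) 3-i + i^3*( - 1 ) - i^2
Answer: D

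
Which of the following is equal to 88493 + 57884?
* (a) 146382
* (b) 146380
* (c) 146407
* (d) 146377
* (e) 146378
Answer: d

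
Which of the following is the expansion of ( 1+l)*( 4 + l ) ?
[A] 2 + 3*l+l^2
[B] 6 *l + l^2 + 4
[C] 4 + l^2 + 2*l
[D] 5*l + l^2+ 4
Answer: D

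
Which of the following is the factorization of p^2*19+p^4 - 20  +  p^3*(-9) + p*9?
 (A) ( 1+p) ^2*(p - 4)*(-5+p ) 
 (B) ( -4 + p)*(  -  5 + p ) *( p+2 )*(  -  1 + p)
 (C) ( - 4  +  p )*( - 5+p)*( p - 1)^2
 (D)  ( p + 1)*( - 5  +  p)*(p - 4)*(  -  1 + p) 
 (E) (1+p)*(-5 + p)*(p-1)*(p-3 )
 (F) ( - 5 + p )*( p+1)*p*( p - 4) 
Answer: D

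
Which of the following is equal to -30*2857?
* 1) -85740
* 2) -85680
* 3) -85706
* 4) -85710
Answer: 4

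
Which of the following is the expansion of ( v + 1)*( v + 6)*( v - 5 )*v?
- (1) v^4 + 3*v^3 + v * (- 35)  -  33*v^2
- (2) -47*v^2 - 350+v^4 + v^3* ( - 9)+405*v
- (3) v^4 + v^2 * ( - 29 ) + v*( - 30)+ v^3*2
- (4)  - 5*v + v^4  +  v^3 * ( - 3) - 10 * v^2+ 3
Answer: 3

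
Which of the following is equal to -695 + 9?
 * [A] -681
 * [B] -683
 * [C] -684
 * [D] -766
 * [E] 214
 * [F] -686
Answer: F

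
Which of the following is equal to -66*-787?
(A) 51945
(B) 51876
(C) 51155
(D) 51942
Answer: D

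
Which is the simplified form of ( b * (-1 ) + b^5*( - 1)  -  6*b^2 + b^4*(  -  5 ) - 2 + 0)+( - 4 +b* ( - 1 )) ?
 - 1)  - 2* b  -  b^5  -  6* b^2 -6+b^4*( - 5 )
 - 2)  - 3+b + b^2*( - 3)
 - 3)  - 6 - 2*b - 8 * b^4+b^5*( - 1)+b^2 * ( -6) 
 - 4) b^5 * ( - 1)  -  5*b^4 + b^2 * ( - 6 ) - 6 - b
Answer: 1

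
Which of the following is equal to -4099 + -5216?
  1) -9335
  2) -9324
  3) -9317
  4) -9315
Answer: 4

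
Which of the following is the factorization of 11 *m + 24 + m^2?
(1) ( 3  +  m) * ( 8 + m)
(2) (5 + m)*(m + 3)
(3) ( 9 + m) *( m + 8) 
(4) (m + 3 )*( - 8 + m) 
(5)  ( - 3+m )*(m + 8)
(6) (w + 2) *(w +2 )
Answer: 1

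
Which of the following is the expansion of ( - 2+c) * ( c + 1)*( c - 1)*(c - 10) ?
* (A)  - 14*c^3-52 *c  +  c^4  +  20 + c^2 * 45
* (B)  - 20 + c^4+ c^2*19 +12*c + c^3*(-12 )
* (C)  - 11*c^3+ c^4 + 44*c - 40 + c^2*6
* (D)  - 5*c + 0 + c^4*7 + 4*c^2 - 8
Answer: B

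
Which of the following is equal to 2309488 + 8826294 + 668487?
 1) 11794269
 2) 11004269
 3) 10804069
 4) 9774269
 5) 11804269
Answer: 5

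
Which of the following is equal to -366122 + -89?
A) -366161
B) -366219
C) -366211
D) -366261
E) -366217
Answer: C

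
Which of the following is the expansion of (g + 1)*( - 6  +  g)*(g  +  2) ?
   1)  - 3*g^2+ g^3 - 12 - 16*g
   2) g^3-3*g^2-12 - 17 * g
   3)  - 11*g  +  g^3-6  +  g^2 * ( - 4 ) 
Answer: 1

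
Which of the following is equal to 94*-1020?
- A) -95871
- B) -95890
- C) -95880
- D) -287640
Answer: C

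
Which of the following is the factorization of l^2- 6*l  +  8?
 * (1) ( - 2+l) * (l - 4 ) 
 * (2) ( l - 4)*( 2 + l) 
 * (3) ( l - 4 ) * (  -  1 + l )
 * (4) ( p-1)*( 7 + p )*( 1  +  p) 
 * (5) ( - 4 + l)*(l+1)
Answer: 1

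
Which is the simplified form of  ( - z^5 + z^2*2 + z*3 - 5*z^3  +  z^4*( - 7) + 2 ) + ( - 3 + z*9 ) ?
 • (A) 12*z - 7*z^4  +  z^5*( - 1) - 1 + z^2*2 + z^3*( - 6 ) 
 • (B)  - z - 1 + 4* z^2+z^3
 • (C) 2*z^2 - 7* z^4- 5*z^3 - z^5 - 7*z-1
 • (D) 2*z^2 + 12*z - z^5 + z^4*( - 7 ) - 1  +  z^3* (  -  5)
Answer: D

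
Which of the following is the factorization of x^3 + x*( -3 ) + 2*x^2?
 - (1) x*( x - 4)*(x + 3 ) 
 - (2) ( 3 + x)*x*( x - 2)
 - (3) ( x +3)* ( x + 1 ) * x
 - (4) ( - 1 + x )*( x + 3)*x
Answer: 4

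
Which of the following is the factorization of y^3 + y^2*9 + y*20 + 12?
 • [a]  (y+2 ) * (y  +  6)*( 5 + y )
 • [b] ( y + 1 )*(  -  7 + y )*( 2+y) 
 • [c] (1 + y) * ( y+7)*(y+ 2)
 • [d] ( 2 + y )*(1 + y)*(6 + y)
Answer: d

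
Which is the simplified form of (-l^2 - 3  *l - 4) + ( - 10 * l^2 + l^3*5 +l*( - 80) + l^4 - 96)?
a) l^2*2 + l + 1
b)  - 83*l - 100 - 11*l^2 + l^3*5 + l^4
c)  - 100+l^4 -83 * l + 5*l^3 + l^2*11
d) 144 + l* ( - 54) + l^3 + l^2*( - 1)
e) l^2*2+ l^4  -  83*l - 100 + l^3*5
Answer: b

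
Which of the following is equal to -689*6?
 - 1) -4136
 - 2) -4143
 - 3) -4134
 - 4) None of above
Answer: 3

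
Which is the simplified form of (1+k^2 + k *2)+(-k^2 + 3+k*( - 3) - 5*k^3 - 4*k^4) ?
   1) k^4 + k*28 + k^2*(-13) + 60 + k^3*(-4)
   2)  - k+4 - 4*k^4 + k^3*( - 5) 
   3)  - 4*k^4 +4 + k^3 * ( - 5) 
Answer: 2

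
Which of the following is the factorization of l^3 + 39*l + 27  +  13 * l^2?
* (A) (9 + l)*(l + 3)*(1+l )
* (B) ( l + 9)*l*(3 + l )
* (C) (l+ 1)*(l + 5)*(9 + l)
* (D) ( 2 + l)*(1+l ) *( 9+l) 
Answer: A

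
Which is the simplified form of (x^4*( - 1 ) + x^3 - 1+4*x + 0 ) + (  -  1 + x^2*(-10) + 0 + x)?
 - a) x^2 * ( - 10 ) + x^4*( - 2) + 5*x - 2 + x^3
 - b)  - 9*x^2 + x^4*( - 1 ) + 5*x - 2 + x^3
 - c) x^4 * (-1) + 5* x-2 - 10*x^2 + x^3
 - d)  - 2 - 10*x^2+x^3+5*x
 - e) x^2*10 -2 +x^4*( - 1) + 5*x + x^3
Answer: c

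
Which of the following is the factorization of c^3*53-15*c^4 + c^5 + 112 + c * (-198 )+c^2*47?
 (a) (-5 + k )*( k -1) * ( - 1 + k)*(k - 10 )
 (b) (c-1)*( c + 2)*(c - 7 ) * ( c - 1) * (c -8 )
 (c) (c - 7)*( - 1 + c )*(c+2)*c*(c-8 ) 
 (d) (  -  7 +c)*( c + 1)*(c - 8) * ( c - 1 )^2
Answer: b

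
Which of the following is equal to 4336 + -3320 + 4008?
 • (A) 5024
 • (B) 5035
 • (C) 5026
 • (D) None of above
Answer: A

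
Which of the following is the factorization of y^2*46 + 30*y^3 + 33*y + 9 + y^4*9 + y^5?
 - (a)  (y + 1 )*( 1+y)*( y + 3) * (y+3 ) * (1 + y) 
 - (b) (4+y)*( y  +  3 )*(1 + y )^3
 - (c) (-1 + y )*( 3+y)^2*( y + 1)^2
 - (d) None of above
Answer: a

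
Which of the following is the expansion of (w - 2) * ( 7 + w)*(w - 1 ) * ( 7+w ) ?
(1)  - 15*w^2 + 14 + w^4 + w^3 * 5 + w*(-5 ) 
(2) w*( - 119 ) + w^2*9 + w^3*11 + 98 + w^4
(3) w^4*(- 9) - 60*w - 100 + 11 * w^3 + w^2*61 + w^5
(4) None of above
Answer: 2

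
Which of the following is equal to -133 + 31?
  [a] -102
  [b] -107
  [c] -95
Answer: a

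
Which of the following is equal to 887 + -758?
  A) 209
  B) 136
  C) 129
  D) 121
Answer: C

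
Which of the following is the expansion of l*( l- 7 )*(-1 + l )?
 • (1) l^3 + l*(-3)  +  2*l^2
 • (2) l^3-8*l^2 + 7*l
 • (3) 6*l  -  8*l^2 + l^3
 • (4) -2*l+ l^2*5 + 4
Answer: 2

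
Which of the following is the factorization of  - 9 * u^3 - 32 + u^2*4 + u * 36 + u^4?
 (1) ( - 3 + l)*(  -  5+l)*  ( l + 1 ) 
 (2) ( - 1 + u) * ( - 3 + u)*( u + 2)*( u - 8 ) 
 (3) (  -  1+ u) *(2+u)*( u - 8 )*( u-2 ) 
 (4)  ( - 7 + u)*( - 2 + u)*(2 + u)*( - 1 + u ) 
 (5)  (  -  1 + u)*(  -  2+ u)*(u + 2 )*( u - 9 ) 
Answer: 3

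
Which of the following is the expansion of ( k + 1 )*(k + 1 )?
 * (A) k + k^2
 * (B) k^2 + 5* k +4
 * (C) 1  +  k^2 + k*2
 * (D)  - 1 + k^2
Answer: C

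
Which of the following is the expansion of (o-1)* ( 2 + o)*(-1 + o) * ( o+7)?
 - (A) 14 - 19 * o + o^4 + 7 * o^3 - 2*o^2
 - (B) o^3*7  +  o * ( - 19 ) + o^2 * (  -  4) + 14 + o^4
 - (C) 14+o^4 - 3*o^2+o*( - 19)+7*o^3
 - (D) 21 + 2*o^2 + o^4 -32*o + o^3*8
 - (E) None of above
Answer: C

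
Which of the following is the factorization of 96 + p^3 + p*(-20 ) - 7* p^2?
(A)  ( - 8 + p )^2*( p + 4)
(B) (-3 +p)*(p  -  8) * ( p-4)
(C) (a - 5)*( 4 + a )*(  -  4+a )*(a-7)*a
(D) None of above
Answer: D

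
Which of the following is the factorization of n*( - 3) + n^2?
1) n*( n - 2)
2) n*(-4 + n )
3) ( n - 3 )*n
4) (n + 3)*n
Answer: 3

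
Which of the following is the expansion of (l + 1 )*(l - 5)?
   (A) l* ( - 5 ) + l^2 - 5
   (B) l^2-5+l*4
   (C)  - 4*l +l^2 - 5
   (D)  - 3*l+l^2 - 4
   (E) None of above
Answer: C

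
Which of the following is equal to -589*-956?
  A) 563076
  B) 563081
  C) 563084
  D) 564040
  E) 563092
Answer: C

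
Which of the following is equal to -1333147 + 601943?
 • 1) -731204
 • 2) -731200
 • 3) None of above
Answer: 1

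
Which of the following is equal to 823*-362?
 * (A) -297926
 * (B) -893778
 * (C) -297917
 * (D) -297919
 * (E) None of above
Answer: A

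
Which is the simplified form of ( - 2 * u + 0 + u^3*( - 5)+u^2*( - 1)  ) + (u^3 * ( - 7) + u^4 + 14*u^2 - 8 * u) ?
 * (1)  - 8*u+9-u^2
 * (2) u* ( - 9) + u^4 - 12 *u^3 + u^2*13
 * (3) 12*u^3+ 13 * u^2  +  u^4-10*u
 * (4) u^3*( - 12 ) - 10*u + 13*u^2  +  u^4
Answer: 4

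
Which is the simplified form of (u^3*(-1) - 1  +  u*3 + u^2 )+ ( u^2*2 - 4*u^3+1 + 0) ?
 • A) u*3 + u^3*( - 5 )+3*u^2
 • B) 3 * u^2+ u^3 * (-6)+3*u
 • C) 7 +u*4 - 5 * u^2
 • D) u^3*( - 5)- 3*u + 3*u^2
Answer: A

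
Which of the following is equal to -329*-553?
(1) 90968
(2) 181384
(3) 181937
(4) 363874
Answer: 3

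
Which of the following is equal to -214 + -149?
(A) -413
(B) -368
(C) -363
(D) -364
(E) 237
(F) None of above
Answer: C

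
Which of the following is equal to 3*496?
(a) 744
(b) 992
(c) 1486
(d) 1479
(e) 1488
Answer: e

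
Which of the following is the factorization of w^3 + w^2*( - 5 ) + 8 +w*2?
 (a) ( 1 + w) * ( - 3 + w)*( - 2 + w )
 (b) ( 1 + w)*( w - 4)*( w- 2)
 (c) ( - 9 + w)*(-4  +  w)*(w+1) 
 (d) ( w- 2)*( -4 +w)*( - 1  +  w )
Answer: b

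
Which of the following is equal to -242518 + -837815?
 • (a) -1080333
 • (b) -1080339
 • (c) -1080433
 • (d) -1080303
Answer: a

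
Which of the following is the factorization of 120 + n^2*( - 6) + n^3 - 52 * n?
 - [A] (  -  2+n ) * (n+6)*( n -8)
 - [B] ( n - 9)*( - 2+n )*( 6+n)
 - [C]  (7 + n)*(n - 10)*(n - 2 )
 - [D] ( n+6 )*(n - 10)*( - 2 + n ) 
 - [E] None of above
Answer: D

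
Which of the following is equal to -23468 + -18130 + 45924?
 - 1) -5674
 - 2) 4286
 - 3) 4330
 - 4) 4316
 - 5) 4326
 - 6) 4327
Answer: 5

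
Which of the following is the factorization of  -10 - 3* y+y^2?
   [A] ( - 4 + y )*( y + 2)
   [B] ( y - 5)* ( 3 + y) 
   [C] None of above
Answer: C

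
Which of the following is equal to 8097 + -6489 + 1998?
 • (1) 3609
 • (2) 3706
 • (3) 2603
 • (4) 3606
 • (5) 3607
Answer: 4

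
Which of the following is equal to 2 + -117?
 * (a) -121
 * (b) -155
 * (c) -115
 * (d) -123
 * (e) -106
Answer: c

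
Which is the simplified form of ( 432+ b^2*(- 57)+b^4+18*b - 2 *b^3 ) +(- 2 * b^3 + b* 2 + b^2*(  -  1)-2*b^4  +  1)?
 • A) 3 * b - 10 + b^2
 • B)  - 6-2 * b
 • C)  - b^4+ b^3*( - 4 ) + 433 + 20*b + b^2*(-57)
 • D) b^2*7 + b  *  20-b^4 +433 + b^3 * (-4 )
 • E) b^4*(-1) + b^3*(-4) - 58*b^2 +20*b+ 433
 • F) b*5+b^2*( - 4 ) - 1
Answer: E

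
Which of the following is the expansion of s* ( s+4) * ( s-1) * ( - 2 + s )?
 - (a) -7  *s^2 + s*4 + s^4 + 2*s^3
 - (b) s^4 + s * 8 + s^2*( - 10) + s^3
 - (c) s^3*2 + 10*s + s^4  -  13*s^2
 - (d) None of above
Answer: b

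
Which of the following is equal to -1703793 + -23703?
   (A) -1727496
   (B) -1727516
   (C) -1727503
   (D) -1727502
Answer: A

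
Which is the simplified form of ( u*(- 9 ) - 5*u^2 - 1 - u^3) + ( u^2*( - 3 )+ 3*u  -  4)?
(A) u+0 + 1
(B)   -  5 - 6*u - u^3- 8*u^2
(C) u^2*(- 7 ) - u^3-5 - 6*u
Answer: B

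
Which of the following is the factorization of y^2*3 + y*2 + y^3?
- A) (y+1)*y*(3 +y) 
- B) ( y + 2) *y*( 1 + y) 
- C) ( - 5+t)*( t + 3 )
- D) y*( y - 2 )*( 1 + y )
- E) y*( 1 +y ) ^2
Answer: B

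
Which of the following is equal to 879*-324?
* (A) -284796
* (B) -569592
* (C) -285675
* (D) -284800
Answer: A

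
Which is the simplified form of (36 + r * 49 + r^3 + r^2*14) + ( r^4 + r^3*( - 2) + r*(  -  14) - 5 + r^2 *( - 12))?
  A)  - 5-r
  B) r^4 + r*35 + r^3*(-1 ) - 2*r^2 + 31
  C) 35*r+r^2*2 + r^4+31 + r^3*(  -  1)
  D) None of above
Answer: C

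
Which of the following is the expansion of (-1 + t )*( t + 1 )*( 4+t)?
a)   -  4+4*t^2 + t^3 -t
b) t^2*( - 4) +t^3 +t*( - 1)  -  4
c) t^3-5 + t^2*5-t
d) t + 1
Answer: a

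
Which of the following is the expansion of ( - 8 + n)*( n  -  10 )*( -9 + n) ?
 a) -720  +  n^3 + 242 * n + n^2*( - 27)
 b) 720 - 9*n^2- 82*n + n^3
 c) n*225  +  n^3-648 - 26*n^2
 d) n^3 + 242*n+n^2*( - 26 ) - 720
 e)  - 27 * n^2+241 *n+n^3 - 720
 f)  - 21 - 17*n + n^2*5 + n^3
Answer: a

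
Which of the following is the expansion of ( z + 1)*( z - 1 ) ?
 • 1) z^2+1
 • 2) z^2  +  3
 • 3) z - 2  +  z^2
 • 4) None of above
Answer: 4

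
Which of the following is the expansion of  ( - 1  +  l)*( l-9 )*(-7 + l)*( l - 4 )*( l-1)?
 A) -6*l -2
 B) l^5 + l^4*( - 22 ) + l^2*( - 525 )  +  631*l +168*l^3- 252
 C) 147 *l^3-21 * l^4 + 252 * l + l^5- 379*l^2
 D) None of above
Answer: D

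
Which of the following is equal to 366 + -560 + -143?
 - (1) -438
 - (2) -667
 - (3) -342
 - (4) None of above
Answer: 4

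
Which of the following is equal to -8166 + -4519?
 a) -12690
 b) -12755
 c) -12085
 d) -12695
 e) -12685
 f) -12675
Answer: e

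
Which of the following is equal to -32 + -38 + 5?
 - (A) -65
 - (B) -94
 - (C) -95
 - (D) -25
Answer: A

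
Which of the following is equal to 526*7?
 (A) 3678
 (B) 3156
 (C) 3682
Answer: C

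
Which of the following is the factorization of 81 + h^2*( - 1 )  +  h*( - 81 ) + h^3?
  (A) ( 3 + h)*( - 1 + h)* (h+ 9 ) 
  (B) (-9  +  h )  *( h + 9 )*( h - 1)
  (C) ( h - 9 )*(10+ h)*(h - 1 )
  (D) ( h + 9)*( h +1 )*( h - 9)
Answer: B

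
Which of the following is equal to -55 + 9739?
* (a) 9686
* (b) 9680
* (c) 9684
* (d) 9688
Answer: c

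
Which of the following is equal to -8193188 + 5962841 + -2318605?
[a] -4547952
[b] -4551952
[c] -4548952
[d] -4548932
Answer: c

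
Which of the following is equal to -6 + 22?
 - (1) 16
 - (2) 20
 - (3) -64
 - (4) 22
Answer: 1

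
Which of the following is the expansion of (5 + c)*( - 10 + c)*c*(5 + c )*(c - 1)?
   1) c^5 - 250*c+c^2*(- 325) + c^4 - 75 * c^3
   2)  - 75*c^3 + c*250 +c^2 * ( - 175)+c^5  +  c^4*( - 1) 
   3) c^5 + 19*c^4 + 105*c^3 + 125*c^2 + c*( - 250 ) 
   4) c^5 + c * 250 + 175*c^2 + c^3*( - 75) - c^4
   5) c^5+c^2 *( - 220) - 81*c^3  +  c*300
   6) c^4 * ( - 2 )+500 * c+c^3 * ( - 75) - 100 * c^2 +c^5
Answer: 2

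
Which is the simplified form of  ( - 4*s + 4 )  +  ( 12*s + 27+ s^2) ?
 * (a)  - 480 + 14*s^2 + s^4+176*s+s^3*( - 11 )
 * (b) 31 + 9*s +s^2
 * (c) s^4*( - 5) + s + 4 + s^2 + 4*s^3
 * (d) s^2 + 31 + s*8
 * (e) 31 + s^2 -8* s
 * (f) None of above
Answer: d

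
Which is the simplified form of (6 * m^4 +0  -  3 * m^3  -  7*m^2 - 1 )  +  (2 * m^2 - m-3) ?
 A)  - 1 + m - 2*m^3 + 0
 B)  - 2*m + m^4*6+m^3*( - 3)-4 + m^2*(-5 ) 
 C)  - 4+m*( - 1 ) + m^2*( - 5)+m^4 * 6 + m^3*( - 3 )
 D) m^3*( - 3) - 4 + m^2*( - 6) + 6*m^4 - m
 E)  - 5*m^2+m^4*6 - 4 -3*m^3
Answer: C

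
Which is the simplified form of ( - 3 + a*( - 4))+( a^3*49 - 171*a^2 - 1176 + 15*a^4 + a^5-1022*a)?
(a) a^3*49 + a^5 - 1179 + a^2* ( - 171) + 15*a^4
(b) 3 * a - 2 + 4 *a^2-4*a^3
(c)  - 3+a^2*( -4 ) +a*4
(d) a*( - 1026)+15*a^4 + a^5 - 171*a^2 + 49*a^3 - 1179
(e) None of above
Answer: d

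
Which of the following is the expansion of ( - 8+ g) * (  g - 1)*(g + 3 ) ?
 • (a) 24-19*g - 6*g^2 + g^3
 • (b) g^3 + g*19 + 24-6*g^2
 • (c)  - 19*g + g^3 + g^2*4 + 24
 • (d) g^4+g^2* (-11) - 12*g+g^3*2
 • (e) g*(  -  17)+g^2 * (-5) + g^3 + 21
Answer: a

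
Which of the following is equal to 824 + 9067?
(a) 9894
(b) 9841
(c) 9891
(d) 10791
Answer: c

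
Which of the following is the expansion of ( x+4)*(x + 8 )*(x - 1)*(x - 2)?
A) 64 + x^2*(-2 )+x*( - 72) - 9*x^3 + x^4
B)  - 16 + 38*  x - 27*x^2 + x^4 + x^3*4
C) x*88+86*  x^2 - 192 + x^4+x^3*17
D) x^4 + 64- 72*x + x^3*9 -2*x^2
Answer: D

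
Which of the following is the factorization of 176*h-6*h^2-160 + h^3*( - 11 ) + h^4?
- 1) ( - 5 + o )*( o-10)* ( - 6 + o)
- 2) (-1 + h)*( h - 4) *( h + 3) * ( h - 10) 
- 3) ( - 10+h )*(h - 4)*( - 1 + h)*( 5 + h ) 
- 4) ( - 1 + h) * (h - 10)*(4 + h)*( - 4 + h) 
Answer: 4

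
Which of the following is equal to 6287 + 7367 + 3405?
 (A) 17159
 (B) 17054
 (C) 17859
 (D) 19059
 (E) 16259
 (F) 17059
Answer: F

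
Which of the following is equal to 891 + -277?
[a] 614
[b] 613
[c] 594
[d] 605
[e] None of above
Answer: a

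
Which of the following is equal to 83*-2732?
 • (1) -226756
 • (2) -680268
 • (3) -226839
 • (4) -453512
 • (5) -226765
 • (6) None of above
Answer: 1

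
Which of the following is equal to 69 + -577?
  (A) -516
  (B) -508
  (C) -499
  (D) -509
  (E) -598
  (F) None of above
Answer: B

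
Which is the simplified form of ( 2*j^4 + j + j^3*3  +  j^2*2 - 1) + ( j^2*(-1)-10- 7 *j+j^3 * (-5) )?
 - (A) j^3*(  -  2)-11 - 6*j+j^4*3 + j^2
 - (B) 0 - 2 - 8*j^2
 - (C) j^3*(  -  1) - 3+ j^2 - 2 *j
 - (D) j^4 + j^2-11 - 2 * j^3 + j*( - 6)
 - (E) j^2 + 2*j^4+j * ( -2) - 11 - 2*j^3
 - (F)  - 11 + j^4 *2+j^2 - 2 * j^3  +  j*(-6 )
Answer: F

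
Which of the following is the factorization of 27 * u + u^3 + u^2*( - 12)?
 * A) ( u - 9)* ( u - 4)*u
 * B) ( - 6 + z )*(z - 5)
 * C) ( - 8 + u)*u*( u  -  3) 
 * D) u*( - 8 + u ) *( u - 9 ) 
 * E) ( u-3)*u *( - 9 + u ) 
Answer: E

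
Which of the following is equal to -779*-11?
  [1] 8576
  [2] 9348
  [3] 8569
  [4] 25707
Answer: 3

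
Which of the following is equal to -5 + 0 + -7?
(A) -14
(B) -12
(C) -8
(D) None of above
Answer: B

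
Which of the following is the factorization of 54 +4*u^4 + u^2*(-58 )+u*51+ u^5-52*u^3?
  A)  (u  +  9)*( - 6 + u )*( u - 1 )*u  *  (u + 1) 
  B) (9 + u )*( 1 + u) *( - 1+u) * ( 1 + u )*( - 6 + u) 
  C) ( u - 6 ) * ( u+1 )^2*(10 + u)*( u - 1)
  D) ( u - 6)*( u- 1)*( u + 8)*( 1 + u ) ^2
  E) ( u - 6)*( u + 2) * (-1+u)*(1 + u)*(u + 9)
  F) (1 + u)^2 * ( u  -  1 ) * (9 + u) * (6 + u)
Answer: B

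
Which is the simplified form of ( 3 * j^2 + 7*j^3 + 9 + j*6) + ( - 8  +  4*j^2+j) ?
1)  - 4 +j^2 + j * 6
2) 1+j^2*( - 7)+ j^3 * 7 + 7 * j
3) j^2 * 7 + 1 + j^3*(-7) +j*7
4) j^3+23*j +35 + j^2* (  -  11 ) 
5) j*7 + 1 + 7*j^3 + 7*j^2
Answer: 5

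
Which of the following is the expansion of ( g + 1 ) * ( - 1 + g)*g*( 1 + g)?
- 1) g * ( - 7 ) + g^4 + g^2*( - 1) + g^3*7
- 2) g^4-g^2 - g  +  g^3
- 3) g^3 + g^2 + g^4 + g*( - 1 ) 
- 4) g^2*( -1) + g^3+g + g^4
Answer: 2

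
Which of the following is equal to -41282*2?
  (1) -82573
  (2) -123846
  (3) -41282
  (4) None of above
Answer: 4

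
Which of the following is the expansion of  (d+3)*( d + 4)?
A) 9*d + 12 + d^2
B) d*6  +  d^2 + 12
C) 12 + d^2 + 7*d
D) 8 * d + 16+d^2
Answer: C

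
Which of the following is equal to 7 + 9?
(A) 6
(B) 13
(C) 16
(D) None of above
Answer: C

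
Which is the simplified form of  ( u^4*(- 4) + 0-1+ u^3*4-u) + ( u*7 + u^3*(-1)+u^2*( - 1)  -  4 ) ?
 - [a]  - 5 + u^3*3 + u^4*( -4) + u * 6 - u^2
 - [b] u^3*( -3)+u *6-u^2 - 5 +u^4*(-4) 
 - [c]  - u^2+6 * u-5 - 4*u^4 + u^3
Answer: a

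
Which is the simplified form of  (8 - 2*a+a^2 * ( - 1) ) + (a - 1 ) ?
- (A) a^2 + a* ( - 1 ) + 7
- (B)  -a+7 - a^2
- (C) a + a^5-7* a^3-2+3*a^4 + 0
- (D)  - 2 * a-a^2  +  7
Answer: B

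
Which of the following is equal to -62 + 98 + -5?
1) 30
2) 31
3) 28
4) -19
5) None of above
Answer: 2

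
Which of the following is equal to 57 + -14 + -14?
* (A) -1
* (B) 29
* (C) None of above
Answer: B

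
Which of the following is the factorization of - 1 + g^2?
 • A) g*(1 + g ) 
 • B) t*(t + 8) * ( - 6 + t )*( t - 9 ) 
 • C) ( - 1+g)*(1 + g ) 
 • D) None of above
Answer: C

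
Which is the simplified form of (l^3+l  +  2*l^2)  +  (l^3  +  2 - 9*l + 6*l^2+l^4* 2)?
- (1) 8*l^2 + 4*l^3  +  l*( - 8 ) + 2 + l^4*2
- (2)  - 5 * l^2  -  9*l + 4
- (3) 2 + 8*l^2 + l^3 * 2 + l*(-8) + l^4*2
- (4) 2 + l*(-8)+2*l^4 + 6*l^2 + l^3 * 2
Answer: 3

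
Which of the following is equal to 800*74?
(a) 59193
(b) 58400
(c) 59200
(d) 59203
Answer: c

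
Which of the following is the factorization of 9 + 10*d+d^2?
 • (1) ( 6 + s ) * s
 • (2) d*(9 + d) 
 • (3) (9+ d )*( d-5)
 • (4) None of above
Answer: 4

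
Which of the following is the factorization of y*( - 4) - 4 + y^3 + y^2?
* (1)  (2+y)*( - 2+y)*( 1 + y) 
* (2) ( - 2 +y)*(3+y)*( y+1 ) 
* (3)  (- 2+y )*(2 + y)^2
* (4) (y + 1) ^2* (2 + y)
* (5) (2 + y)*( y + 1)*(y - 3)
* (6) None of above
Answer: 1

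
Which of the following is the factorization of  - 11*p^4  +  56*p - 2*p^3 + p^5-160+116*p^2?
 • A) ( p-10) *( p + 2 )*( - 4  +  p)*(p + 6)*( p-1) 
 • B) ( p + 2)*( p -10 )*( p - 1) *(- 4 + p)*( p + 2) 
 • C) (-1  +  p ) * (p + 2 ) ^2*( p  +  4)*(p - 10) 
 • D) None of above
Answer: B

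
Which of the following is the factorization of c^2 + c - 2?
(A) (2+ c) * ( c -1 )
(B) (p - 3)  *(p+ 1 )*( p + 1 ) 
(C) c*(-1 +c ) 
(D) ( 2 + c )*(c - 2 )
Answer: A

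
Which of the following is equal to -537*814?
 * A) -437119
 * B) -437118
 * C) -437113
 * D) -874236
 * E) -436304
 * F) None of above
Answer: B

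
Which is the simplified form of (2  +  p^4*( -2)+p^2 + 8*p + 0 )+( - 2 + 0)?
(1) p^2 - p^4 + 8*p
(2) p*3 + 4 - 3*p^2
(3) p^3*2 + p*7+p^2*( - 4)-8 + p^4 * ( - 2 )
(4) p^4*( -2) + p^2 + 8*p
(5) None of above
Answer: 4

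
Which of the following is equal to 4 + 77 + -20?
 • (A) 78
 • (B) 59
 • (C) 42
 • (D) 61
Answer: D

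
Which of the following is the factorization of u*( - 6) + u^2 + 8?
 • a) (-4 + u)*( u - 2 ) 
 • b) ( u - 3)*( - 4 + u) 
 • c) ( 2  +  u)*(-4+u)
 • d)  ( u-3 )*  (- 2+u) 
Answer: a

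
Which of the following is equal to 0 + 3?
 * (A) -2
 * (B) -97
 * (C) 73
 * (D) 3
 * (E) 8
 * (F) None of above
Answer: D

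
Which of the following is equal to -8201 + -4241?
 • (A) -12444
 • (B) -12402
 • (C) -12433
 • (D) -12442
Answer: D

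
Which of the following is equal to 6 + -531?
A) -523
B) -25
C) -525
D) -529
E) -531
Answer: C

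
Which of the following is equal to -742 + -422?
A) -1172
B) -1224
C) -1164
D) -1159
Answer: C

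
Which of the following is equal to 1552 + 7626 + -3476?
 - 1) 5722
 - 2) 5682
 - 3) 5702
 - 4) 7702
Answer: 3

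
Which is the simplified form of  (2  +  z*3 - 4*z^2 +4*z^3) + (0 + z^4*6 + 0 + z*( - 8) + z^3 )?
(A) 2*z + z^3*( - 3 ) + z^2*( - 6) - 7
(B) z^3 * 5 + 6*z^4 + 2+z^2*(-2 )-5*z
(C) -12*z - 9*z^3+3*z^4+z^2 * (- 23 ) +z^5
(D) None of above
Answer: D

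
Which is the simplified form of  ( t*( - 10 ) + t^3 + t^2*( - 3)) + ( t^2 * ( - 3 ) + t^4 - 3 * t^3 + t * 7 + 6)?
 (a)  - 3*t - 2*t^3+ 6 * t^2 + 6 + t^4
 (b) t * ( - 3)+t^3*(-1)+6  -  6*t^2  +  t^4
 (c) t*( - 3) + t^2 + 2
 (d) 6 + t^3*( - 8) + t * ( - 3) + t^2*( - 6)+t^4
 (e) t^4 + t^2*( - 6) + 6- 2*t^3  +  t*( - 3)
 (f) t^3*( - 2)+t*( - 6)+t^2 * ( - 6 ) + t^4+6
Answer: e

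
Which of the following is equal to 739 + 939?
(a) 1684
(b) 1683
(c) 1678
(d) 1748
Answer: c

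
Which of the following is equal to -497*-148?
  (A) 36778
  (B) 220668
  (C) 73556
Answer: C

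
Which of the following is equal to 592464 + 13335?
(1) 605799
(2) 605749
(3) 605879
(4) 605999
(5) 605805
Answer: 1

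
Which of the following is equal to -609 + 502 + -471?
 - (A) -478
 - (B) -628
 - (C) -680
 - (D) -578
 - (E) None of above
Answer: D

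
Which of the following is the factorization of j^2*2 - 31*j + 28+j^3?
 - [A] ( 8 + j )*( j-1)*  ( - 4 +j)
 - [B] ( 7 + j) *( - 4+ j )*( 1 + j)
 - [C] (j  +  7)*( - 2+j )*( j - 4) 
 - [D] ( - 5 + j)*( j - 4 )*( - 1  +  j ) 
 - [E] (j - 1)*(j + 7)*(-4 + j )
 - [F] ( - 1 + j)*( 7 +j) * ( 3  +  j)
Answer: E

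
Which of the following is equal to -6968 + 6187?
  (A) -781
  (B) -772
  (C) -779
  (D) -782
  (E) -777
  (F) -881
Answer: A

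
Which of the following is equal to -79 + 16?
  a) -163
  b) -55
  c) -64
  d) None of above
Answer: d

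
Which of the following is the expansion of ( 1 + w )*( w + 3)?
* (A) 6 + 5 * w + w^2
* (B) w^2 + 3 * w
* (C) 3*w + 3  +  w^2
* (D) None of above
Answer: D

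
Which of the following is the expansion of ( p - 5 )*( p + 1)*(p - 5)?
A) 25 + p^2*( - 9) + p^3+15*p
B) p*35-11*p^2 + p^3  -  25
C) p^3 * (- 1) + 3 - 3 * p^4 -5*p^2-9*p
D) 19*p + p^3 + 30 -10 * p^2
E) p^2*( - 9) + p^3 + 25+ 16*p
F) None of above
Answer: A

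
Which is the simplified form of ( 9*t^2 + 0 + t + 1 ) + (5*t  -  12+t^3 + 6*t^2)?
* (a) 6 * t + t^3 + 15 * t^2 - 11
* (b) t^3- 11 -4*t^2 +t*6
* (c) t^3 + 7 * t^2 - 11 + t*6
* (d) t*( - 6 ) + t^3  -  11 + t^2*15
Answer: a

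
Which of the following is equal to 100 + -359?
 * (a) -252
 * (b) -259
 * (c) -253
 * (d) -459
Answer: b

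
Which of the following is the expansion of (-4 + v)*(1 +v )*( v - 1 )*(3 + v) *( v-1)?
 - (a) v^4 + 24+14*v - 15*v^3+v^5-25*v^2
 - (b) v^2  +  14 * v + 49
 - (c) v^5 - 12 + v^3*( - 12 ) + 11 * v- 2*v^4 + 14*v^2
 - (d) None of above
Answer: c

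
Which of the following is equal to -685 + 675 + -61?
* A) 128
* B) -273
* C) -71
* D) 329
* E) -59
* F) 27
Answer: C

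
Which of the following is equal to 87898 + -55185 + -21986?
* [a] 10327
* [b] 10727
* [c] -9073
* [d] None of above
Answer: b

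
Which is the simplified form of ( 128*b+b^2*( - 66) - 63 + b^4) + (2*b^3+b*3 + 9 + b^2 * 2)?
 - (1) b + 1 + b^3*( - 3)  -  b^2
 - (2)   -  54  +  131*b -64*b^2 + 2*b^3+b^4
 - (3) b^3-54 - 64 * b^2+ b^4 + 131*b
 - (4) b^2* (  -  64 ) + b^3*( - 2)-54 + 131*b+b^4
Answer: 2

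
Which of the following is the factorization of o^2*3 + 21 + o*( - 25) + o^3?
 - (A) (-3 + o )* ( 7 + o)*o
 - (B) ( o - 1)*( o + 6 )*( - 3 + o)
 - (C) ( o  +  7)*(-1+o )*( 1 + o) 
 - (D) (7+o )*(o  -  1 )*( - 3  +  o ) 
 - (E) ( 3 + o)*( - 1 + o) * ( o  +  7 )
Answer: D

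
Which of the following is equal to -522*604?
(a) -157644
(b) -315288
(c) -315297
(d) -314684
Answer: b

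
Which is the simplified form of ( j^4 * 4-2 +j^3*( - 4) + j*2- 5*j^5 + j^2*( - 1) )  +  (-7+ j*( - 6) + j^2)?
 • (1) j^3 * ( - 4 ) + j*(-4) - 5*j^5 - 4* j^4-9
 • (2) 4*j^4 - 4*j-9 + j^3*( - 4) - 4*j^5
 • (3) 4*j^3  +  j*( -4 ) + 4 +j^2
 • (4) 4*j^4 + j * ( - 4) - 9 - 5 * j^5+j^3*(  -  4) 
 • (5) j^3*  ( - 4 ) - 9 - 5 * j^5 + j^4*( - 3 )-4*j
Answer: 4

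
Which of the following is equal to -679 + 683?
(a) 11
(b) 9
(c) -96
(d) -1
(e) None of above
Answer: e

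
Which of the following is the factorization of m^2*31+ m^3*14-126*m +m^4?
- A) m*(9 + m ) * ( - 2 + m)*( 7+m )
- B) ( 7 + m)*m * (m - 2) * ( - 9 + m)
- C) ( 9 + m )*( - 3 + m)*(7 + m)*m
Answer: A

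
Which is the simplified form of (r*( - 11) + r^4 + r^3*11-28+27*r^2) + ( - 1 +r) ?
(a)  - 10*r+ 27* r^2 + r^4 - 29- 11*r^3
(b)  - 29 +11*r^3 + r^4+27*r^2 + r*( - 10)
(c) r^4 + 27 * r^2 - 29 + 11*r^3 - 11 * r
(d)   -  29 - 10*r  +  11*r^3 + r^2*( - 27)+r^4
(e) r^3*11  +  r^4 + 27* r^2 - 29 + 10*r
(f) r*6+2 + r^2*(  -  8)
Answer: b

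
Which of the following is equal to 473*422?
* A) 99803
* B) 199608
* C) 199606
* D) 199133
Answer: C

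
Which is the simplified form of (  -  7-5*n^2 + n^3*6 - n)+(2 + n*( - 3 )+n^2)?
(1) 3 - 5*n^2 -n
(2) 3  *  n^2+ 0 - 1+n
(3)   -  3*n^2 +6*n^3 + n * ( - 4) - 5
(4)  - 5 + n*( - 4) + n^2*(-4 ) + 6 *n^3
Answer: 4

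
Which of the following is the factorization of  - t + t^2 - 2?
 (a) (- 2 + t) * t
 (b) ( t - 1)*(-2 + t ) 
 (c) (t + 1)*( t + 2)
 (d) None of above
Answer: d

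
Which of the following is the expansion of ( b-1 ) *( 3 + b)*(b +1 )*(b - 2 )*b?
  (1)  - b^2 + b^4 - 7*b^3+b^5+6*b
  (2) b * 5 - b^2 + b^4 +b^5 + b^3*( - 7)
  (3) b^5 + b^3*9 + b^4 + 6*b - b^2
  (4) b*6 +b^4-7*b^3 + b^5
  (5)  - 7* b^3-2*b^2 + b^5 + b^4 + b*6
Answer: 1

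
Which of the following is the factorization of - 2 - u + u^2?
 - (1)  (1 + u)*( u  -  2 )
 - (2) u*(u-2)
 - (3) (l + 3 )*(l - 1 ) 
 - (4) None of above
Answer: 1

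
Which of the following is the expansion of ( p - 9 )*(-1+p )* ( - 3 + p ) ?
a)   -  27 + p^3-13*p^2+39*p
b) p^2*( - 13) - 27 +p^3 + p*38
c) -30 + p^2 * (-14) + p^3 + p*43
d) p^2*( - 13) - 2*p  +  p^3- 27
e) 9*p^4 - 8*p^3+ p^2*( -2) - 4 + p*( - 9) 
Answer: a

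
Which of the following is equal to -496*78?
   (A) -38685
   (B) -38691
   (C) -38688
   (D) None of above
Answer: C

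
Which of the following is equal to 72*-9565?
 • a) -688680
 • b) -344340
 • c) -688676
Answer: a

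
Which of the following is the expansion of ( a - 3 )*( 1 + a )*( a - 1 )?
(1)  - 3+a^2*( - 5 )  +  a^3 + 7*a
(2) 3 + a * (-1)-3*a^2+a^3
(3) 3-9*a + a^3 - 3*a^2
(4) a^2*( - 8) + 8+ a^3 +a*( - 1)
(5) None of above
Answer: 2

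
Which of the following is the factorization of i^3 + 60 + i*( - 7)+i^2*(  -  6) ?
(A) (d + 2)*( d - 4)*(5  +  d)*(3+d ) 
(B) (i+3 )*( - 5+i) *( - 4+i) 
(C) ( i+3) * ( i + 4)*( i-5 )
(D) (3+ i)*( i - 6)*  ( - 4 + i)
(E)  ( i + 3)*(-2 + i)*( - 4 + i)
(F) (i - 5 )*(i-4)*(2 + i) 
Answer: B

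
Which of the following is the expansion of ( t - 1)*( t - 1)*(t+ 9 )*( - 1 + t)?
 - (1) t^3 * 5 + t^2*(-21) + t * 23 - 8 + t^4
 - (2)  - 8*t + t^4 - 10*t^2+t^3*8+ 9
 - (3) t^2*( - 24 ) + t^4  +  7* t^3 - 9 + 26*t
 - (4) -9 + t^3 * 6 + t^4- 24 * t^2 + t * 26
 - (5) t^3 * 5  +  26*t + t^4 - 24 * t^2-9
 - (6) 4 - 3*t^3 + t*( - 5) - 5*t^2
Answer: 4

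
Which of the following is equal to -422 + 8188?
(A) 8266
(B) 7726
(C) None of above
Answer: C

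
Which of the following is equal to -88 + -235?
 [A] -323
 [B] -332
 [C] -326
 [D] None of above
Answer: A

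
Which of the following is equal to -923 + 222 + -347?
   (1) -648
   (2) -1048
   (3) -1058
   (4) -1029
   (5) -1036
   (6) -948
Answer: 2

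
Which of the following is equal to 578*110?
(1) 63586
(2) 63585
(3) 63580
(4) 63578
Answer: 3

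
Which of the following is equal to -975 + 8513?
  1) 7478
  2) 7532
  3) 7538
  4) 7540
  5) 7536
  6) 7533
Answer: 3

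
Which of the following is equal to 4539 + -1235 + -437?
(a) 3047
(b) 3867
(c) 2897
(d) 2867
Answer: d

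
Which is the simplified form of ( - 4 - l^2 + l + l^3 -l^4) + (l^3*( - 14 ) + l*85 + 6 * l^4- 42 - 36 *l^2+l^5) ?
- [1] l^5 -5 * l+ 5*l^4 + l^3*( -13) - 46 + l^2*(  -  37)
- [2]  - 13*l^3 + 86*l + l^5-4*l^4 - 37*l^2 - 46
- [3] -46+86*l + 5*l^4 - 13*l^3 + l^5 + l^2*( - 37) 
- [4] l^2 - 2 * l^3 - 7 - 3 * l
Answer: 3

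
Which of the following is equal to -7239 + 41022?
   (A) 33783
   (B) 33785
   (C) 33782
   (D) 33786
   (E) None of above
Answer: A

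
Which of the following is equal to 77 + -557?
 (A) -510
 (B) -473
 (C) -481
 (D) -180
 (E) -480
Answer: E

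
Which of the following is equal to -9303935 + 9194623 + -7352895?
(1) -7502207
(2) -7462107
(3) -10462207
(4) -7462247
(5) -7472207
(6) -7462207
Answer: 6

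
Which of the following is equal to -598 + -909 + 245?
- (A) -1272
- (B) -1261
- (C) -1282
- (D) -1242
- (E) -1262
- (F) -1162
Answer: E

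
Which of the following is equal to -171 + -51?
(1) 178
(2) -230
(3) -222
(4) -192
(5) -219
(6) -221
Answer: 3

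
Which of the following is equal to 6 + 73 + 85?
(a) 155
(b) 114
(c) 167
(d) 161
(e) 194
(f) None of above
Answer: f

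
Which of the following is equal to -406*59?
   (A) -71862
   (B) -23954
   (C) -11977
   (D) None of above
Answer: B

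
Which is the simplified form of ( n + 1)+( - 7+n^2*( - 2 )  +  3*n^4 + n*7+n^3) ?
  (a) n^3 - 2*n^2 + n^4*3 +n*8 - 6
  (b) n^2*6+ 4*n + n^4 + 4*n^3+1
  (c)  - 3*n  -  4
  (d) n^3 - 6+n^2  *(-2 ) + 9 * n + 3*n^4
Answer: a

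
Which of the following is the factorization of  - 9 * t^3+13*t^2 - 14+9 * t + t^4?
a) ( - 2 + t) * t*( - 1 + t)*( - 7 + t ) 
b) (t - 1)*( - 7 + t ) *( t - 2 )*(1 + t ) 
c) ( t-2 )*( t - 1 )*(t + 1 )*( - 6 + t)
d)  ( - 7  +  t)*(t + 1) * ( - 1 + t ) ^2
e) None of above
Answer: b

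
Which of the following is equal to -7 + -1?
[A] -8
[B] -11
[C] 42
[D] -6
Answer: A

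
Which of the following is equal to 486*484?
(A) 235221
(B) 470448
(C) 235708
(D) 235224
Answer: D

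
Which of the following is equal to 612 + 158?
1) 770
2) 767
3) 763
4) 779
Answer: 1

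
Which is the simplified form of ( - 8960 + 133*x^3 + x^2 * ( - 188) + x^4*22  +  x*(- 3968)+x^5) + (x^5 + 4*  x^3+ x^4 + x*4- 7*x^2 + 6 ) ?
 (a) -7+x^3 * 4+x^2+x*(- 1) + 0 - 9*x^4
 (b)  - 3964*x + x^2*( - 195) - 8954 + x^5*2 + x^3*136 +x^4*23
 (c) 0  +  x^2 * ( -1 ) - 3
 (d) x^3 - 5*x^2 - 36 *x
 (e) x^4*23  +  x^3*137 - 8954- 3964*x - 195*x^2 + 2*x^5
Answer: e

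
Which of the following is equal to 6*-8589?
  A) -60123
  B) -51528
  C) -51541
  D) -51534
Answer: D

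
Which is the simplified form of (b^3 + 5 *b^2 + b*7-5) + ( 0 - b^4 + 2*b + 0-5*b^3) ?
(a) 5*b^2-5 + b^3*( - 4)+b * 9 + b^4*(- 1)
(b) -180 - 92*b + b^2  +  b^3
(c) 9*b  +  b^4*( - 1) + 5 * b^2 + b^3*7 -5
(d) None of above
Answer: a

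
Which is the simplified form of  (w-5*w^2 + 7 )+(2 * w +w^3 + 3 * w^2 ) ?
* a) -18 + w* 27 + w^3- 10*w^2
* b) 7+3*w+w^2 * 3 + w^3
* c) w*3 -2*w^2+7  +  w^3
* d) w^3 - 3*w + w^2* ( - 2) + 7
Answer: c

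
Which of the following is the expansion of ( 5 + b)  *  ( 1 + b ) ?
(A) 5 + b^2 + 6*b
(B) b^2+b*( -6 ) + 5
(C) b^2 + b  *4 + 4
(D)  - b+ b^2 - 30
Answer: A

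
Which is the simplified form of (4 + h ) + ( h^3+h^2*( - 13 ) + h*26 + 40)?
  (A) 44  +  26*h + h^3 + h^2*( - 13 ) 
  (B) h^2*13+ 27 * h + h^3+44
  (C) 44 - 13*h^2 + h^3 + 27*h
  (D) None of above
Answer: C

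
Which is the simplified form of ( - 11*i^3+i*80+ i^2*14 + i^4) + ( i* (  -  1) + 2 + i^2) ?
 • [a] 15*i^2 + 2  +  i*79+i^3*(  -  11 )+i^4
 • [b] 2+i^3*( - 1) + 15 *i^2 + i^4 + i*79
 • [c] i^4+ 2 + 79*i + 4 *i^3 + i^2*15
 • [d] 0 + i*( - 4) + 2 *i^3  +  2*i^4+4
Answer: a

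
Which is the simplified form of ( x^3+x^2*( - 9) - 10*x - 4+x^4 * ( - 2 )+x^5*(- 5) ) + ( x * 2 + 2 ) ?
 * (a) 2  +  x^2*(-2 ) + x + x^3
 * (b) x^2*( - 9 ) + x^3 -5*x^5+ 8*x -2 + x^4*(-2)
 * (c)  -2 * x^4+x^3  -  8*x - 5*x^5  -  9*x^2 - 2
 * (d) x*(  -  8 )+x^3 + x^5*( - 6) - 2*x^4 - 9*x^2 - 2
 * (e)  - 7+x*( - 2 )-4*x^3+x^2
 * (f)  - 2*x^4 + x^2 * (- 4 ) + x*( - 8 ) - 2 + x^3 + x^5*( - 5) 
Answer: c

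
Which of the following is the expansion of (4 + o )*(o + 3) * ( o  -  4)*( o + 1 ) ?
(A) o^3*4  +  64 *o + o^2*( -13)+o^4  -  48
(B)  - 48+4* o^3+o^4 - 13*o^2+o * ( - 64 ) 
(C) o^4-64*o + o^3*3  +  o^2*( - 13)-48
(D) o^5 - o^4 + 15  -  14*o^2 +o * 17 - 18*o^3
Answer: B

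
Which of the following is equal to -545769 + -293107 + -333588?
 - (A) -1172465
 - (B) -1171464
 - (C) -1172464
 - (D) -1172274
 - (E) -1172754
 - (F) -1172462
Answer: C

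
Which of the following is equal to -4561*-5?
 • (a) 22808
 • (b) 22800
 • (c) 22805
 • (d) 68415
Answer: c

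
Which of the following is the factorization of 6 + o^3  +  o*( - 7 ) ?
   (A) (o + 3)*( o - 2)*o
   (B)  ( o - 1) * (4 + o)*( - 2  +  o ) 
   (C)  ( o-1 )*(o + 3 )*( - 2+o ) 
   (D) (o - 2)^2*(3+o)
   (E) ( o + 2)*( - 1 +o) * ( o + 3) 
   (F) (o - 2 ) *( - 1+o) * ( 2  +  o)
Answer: C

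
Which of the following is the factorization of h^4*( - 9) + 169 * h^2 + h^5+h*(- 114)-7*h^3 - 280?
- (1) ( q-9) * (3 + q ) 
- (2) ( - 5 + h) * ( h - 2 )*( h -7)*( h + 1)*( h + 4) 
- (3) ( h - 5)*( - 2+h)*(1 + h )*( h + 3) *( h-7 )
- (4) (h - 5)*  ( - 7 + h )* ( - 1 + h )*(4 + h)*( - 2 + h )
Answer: 2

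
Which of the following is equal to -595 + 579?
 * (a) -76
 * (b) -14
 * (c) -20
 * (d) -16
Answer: d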